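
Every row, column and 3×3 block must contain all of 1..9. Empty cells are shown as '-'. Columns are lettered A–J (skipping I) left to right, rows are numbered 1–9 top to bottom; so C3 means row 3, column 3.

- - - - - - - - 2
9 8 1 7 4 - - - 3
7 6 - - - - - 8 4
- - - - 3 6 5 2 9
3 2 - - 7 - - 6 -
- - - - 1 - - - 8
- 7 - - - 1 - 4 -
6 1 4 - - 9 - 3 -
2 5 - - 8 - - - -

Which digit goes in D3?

G2 = 6 (sole candidate).
H2 = 5 (sole candidate).
B4 = 4 (sole candidate).
D4 = 8 (sole candidate).
J5 = 1 (sole candidate).
A6 = 5 (sole candidate).
B6 = 9 (sole candidate).
H6 = 7 (sole candidate).
A7 = 8 (sole candidate).
A1 = 4 (sole candidate).
B1 = 3 (sole candidate).
C1 = 5 (sole candidate).
F1 = 8 (sole candidate).
F2 = 2 (sole candidate).
C3 = 2 (sole candidate).
A4 = 1 (sole candidate).
C4 = 7 (sole candidate).
C5 = 8 (sole candidate).
G5 = 4 (sole candidate).
C6 = 6 (sole candidate).
F6 = 4 (sole candidate).
G6 = 3 (sole candidate).
F5 = 5 (sole candidate).
D6 = 2 (sole candidate).
D8 = 5 (sole candidate).
E8 = 2 (sole candidate).
J8 = 7 (sole candidate).
J9 = 6 (sole candidate).
F3 = 3 (sole candidate).
D5 = 9 (sole candidate).
E7 = 6 (sole candidate).
J7 = 5 (sole candidate).
G8 = 8 (sole candidate).
F9 = 7 (sole candidate).
E1 = 9 (sole candidate).
H1 = 1 (sole candidate).
D3 = 1: row 3 has {2,3,4,6,7,8}; col 4 has {2,5,7,8,9}; box has {2,3,4,7,8,9} → only 1 remains.

1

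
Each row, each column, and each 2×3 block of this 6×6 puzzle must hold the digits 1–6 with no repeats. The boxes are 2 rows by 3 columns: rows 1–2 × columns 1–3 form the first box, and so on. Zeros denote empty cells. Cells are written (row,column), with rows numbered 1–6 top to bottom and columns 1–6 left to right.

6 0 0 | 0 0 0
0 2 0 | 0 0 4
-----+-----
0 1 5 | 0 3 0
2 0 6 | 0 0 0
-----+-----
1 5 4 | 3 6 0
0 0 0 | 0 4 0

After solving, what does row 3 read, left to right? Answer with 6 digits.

(3,1) = 4: row 3 has {1,3,5}; col 1 has {1,2,6}; box has {1,2,5,6} → only 4 remains.
(4,2) = 3: row 4 has {2,6}; col 2 has {1,2,5}; box has {1,2,4,5,6} → only 3 remains.
(5,6) = 2: row 5 has {1,3,4,5,6}; col 6 has {4}; box has {3,4,6} → only 2 remains.
(6,1) = 3: row 6 has {4}; col 1 has {1,2,4,6}; box has {1,4,5} → only 3 remains.
(6,2) = 6: row 6 has {3,4}; col 2 has {1,2,3,5}; box has {1,3,4,5} → only 6 remains.
(6,3) = 2: row 6 has {3,4,6}; col 3 has {4,5,6}; box has {1,3,4,5,6} → only 2 remains.
(1,2) = 4: row 1 has {6}; col 2 has {1,2,3,5,6}; box has {2,6} → only 4 remains.
(2,1) = 5: row 2 has {2,4}; col 1 has {1,2,3,4,6}; box has {2,4,6} → only 5 remains.
(2,5) = 1: row 2 has {2,4,5}; col 5 has {3,4,6}; box has {4} → only 1 remains.
(3,6) = 6: row 3 has {1,3,4,5}; col 6 has {2,4}; box has {3} → only 6 remains.
(4,5) = 5: row 4 has {2,3,6}; col 5 has {1,3,4,6}; box has {3,6} → only 5 remains.
(4,6) = 1: row 4 has {2,3,5,6}; col 6 has {2,4,6}; box has {3,5,6} → only 1 remains.
(6,6) = 5: row 6 has {2,3,4,6}; col 6 has {1,2,4,6}; box has {2,3,4,6} → only 5 remains.
(1,5) = 2: row 1 has {4,6}; col 5 has {1,3,4,5,6}; box has {1,4} → only 2 remains.
(1,6) = 3: row 1 has {2,4,6}; col 6 has {1,2,4,5,6}; box has {1,2,4} → only 3 remains.
(2,3) = 3: row 2 has {1,2,4,5}; col 3 has {2,4,5,6}; box has {2,4,5,6} → only 3 remains.
(2,4) = 6: row 2 has {1,2,3,4,5}; col 4 has {3}; box has {1,2,3,4} → only 6 remains.
(3,4) = 2: row 3 has {1,3,4,5,6}; col 4 has {3,6}; box has {1,3,5,6} → only 2 remains.

415236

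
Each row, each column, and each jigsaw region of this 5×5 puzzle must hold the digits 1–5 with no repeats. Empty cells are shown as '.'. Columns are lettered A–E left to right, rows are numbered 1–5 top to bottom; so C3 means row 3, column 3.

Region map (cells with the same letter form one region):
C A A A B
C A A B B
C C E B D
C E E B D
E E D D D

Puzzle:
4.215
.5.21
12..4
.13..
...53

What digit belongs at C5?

1

B1 = 3 (sole candidate).
A2 = 3 (sole candidate).
C2 = 4 (sole candidate).
C3 = 5 (sole candidate).
D3 = 3 (sole candidate).
A4 = 5 (sole candidate).
D4 = 4 (sole candidate).
E4 = 2 (sole candidate).
A5 = 2 (sole candidate).
B5 = 4 (sole candidate).
C5 = 1: row 5 has {2,3,4,5}; col 3 has {2,3,4,5}; region has {2,3,4,5} → only 1 remains.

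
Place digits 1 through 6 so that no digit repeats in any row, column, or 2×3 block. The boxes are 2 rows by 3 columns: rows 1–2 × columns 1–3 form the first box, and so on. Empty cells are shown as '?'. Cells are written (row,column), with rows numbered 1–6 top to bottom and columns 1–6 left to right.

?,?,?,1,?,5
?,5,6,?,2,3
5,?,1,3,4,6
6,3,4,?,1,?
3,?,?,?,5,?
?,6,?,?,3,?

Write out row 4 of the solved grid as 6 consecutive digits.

(1,5) = 6: row 1 has {1,5}; col 5 has {1,2,3,4,5}; box has {1,2,3,5} → only 6 remains.
(2,4) = 4: row 2 has {2,3,5,6}; col 4 has {1,3}; box has {1,2,3,5,6} → only 4 remains.
(3,2) = 2: row 3 has {1,3,4,5,6}; col 2 has {3,5,6}; box has {1,3,4,5,6} → only 2 remains.
(4,6) = 2: row 4 has {1,3,4,6}; col 6 has {3,5,6}; box has {1,3,4,6} → only 2 remains.
(5,3) = 2: row 5 has {3,5}; col 3 has {1,4,6}; box has {3,6} → only 2 remains.
(5,4) = 6: row 5 has {2,3,5}; col 4 has {1,3,4}; box has {3,5} → only 6 remains.
(6,3) = 5: row 6 has {3,6}; col 3 has {1,2,4,6}; box has {2,3,6} → only 5 remains.
(6,4) = 2: row 6 has {3,5,6}; col 4 has {1,3,4,6}; box has {3,5,6} → only 2 remains.
(1,2) = 4: row 1 has {1,5,6}; col 2 has {2,3,5,6}; box has {5,6} → only 4 remains.
(1,3) = 3: row 1 has {1,4,5,6}; col 3 has {1,2,4,5,6}; box has {4,5,6} → only 3 remains.
(2,1) = 1: row 2 has {2,3,4,5,6}; col 1 has {3,5,6}; box has {3,4,5,6} → only 1 remains.
(4,4) = 5: row 4 has {1,2,3,4,6}; col 4 has {1,2,3,4,6}; box has {1,2,3,4,6} → only 5 remains.

634512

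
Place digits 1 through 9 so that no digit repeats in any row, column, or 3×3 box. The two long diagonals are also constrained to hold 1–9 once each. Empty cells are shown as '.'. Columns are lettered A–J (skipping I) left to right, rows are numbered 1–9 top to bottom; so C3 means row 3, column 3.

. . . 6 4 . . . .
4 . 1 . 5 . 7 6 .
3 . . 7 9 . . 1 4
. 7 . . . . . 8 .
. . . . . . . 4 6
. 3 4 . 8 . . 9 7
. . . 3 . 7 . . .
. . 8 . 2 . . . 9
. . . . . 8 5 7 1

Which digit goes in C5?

F3 = 2 (sole candidate).
G3 = 8 (sole candidate).
H7 = 2 (sole candidate).
J7 = 8 (sole candidate).
H8 = 3 (sole candidate).
E9 = 6 (sole candidate).
H1 = 5 (sole candidate).
D2 = 8 (sole candidate).
F2 = 3 (sole candidate).
J2 = 2 (sole candidate).
E5 = 7 (sole candidate).
E7 = 1 (sole candidate).
F1 = 1 (sole candidate).
J1 = 3 (sole candidate).
B2 = 9 (sole candidate).
E4 = 3 (sole candidate).
J4 = 5 (sole candidate).
G1 = 9 (sole candidate).
C1 = 7 (hidden single in row 1).
G5 = 3 (hidden single in row 5).
A8 = 7 (hidden single in row 8).
B8 = 1 (hidden single in row 8).
G8 = 6 (hidden single in row 8).
G7 = 4 (sole candidate).
D4 = 2 (sole candidate).
G4 = 1 (sole candidate).
D6 = 5 (sole candidate).
F6 = 6 (sole candidate).
G6 = 2 (sole candidate).
C7 = 9 (sole candidate).
D8 = 4 (sole candidate).
F8 = 5 (sole candidate).
A9 = 2 (sole candidate).
B9 = 4 (sole candidate).
C9 = 3 (sole candidate).
D9 = 9 (sole candidate).
A1 = 8 (sole candidate).
B1 = 2 (sole candidate).
C3 = 5 (sole candidate).
C4 = 6 (sole candidate).
F4 = 4 (sole candidate).
C5 = 2: row 5 has {3,4,6,7}; col 3 has {1,3,4,5,6,7,8,9}; box has {3,4,6,7} → only 2 remains.

2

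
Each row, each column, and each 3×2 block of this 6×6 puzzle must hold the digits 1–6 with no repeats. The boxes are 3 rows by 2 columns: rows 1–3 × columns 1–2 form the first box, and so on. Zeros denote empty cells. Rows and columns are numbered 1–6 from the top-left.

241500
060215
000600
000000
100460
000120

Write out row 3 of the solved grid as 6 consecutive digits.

R1C5 = 3: row 1 has {1,2,4,5}; col 5 has {1,2,6}; box has {1,5} → only 3 remains.
R1C6 = 6: row 1 has {1,2,3,4,5}; col 6 has {5}; box has {1,3,5} → only 6 remains.
R2C1 = 3: row 2 has {1,2,5,6}; col 1 has {1,2}; box has {2,4,6} → only 3 remains.
R2C3 = 4: row 2 has {1,2,3,5,6}; col 3 has {1}; box has {1,2,5,6} → only 4 remains.
R3C1 = 5: row 3 has {6}; col 1 has {1,2,3}; box has {2,3,4,6} → only 5 remains.
R3C2 = 1: row 3 has {5,6}; col 2 has {4,6}; box has {2,3,4,5,6} → only 1 remains.
R3C3 = 3: row 3 has {1,5,6}; col 3 has {1,4}; box has {1,2,4,5,6} → only 3 remains.
R3C5 = 4: row 3 has {1,3,5,6}; col 5 has {1,2,3,6}; box has {1,3,5,6} → only 4 remains.
R3C6 = 2: row 3 has {1,3,4,5,6}; col 6 has {5,6}; box has {1,3,4,5,6} → only 2 remains.

513642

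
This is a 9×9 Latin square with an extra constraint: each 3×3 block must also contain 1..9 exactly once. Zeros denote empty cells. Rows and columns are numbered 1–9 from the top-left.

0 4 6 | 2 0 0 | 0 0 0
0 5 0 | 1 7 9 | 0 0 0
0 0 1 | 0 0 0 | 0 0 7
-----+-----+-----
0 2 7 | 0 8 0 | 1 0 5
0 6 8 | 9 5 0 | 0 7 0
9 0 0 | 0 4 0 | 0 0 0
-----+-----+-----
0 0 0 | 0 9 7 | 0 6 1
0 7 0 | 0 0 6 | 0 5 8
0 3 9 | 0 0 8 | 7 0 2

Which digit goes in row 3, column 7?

5

row 1, column 5 = 3 (sole candidate).
row 1, column 6 = 5 (sole candidate).
row 1, column 9 = 9 (sole candidate).
row 3, column 5 = 6 (sole candidate).
row 3, column 6 = 4 (sole candidate).
row 4, column 6 = 3 (sole candidate).
row 6, column 2 = 1 (sole candidate).
row 6, column 6 = 2 (sole candidate).
row 7, column 2 = 8 (sole candidate).
row 9, column 5 = 1 (sole candidate).
row 9, column 8 = 4 (sole candidate).
row 1, column 7 = 8 (sole candidate).
row 1, column 8 = 1 (sole candidate).
row 3, column 2 = 9 (sole candidate).
row 3, column 4 = 8 (sole candidate).
row 4, column 1 = 4 (sole candidate).
row 4, column 4 = 6 (sole candidate).
row 4, column 8 = 9 (sole candidate).
row 5, column 1 = 3 (sole candidate).
row 5, column 6 = 1 (sole candidate).
row 5, column 9 = 4 (sole candidate).
row 6, column 3 = 5 (sole candidate).
row 6, column 4 = 7 (sole candidate).
row 7, column 7 = 3 (sole candidate).
row 8, column 5 = 2 (sole candidate).
row 8, column 7 = 9 (sole candidate).
row 9, column 4 = 5 (sole candidate).
row 1, column 1 = 7 (sole candidate).
row 3, column 1 = 2 (sole candidate).
row 3, column 7 = 5: row 3 has {1,2,4,6,7,8,9}; col 7 has {1,3,7,8,9}; box has {1,7,8,9} → only 5 remains.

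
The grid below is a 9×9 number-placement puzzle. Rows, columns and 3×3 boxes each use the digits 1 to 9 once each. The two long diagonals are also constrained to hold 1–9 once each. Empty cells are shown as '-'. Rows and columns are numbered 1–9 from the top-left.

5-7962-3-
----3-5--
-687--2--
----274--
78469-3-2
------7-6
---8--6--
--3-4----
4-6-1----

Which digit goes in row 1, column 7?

row 3, column 5 = 5 (sole candidate).
row 6, column 5 = 8 (sole candidate).
row 7, column 5 = 7 (sole candidate).
row 1, column 2 = 4 (hidden single in row 1).
row 2, column 8 = 6 (hidden single in row 2).
row 2, column 9 = 7 (hidden single in row 2).
row 9, column 9 = 3 (sole candidate).
row 4, column 4 = 1 (sole candidate).
row 5, column 6 = 5 (sole candidate).
row 5, column 8 = 1 (sole candidate).
row 6, column 4 = 3 (sole candidate).
row 6, column 6 = 4 (sole candidate).
row 9, column 6 = 9 (sole candidate).
row 9, column 7 = 8 (sole candidate).
row 1, column 7 = 1: row 1 has {2,3,4,5,6,7,9}; col 7 has {2,3,4,5,6,7,8}; box has {2,3,5,6,7} → only 1 remains.

1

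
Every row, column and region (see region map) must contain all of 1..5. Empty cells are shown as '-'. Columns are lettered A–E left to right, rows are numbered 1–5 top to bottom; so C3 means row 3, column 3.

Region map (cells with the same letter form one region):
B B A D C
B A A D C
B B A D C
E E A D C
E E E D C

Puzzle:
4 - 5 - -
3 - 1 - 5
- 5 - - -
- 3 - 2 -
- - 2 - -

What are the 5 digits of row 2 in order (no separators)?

D2 = 4: row 2 has {1,3,5}; col 4 has {2}; region has {2} → only 4 remains.
C4 = 4 (sole candidate).
E4 = 1 (sole candidate).
B2 = 2: row 2 has {1,3,4,5}; col 2 has {3,5}; region has {1,4,5} → only 2 remains.

32145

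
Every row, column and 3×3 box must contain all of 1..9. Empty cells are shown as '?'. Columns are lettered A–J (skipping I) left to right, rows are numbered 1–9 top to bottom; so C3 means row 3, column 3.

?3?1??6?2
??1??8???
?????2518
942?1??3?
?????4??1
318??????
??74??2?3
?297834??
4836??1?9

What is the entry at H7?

F9 = 5 (sole candidate).
H9 = 7 (sole candidate).
E7 = 9 (sole candidate).
F7 = 1 (sole candidate).
E9 = 2 (sole candidate).
A1 = 8 (hidden single in row 1).
A2 = 2 (hidden single in row 2).
H7 = 8: in row 7, 8 can only go here (every other open cell in that row sees an 8).

8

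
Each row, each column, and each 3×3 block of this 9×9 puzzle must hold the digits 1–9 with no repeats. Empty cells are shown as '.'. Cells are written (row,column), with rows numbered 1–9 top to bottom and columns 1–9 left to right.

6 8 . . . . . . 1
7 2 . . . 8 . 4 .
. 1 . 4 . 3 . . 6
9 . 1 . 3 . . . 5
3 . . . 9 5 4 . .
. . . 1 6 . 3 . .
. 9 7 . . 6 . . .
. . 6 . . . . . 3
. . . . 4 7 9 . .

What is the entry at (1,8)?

3

(2,7) = 5 (sole candidate).
(2,9) = 9 (sole candidate).
(3,1) = 5 (sole candidate).
(3,3) = 9 (sole candidate).
(2,3) = 3 (sole candidate).
(2,4) = 6 (sole candidate).
(2,5) = 1 (sole candidate).
(1,3) = 4 (sole candidate).
(1,8) = 3: in row 1, 3 can only go here (every other open cell in that row sees a 3).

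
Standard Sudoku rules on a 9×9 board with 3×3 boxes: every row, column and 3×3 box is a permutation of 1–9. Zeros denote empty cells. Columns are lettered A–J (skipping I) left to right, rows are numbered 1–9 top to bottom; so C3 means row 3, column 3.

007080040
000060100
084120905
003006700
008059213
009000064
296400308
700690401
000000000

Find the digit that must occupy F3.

G1 = 6 (sole candidate).
J1 = 2 (sole candidate).
J2 = 7 (sole candidate).
H3 = 3 (sole candidate).
J4 = 9 (sole candidate).
D5 = 7 (sole candidate).
C8 = 5 (sole candidate).
H8 = 2 (sole candidate).
C9 = 1 (sole candidate).
G9 = 5 (sole candidate).
J9 = 6 (sole candidate).
C2 = 2 (sole candidate).
H2 = 8 (sole candidate).
A3 = 6 (sole candidate).
F3 = 7: row 3 has {1,2,3,4,5,6,8,9}; col 6 has {6,9}; box has {1,2,6,8} → only 7 remains.

7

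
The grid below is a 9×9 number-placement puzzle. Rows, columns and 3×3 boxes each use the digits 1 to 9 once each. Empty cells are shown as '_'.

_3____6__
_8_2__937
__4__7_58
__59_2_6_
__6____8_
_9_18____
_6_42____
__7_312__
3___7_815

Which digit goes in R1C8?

R2C3 = 1: row 2 has {2,3,7,8,9}; col 3 has {4,5,6,7}; box has {3,4,8} → only 1 remains.
R3C2 = 2: row 3 has {4,5,7,8}; col 2 has {3,6,8,9}; box has {1,3,4,8} → only 2 remains.
R3C7 = 1: row 3 has {2,4,5,7,8}; col 7 has {2,6,8,9}; box has {3,5,6,7,8,9} → only 1 remains.
R4C5 = 4: row 4 has {2,5,6,9}; col 5 has {2,3,7,8}; box has {1,2,8,9} → only 4 remains.
R5C5 = 5: row 5 has {6,8}; col 5 has {2,3,4,7,8}; box has {1,2,4,8,9} → only 5 remains.
R5C6 = 3: row 5 has {5,6,8}; col 6 has {1,2,7}; box has {1,2,4,5,8,9} → only 3 remains.
R6C6 = 6: row 6 has {1,8,9}; col 6 has {1,2,3,7}; box has {1,2,3,4,5,8,9} → only 6 remains.
R9C2 = 4: row 9 has {1,3,5,7,8}; col 2 has {2,3,6,8,9}; box has {3,6,7} → only 4 remains.
R9C4 = 6: row 9 has {1,3,4,5,7,8}; col 4 has {1,2,4,9}; box has {1,2,3,4,7} → only 6 remains.
R9C6 = 9: row 9 has {1,3,4,5,6,7,8}; col 6 has {1,2,3,6,7}; box has {1,2,3,4,6,7} → only 9 remains.
R1C3 = 9: row 1 has {3,6}; col 3 has {1,4,5,6,7}; box has {1,2,3,4,8} → only 9 remains.
R1C5 = 1: row 1 has {3,6,9}; col 5 has {2,3,4,5,7,8}; box has {2,7} → only 1 remains.
R2C5 = 6: row 2 has {1,2,3,7,8,9}; col 5 has {1,2,3,4,5,7,8}; box has {1,2,7} → only 6 remains.
R3C1 = 6: row 3 has {1,2,4,5,7,8}; col 1 has {3}; box has {1,2,3,4,8,9} → only 6 remains.
R3C4 = 3: row 3 has {1,2,4,5,6,7,8}; col 4 has {1,2,4,6,9}; box has {1,2,6,7} → only 3 remains.
R3C5 = 9: row 3 has {1,2,3,4,5,6,7,8}; col 5 has {1,2,3,4,5,6,7,8}; box has {1,2,3,6,7} → only 9 remains.
R5C4 = 7: row 5 has {3,5,6,8}; col 4 has {1,2,3,4,6,9}; box has {1,2,3,4,5,6,8,9} → only 7 remains.
R5C7 = 4: row 5 has {3,5,6,7,8}; col 7 has {1,2,6,8,9}; box has {6,8} → only 4 remains.
R7C3 = 8: row 7 has {2,4,6}; col 3 has {1,4,5,6,7,9}; box has {3,4,6,7} → only 8 remains.
R7C6 = 5: row 7 has {2,4,6,8}; col 6 has {1,2,3,6,7,9}; box has {1,2,3,4,6,7,9} → only 5 remains.
R8C2 = 5: row 8 has {1,2,3,7}; col 2 has {2,3,4,6,8,9}; box has {3,4,6,7,8} → only 5 remains.
R8C4 = 8: row 8 has {1,2,3,5,7}; col 4 has {1,2,3,4,6,7,9}; box has {1,2,3,4,5,6,7,9} → only 8 remains.
R9C3 = 2: row 9 has {1,3,4,5,6,7,8,9}; col 3 has {1,4,5,6,7,8,9}; box has {3,4,5,6,7,8} → only 2 remains.
R1C4 = 5: row 1 has {1,3,6,9}; col 4 has {1,2,3,4,6,7,8,9}; box has {1,2,3,6,7,9} → only 5 remains.
R2C1 = 5: row 2 has {1,2,3,6,7,8,9}; col 1 has {3,6}; box has {1,2,3,4,6,8,9} → only 5 remains.
R2C6 = 4: row 2 has {1,2,3,5,6,7,8,9}; col 6 has {1,2,3,5,6,7,9}; box has {1,2,3,5,6,7,9} → only 4 remains.
R5C2 = 1: row 5 has {3,4,5,6,7,8}; col 2 has {2,3,4,5,6,8,9}; box has {5,6,9} → only 1 remains.
R6C3 = 3: row 6 has {1,6,8,9}; col 3 has {1,2,4,5,6,7,8,9}; box has {1,5,6,9} → only 3 remains.
R6C9 = 2: row 6 has {1,3,6,8,9}; col 9 has {5,7,8}; box has {4,6,8} → only 2 remains.
R8C1 = 9: row 8 has {1,2,3,5,7,8}; col 1 has {3,5,6}; box has {2,3,4,5,6,7,8} → only 9 remains.
R8C8 = 4: row 8 has {1,2,3,5,7,8,9}; col 8 has {1,3,5,6,8}; box has {1,2,5,8} → only 4 remains.
R8C9 = 6: row 8 has {1,2,3,4,5,7,8,9}; col 9 has {2,5,7,8}; box has {1,2,4,5,8} → only 6 remains.
R1C1 = 7: row 1 has {1,3,5,6,9}; col 1 has {3,5,6,9}; box has {1,2,3,4,5,6,8,9} → only 7 remains.
R1C6 = 8: row 1 has {1,3,5,6,7,9}; col 6 has {1,2,3,4,5,6,7,9}; box has {1,2,3,4,5,6,7,9} → only 8 remains.
R1C8 = 2: row 1 has {1,3,5,6,7,8,9}; col 8 has {1,3,4,5,6,8}; box has {1,3,5,6,7,8,9} → only 2 remains.

2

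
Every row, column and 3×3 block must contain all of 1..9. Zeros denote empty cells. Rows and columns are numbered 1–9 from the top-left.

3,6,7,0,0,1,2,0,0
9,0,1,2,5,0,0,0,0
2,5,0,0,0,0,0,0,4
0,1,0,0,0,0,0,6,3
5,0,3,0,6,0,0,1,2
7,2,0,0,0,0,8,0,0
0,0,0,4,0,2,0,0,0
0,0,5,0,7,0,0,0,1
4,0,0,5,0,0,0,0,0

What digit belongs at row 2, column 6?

row 3, column 3 = 8 (sole candidate).
row 4, column 1 = 8 (sole candidate).
row 8, column 1 = 6 (sole candidate).
row 2, column 2 = 4 (sole candidate).
row 5, column 2 = 9 (sole candidate).
row 7, column 1 = 1 (sole candidate).
row 7, column 3 = 9 (sole candidate).
row 9, column 3 = 2 (sole candidate).
row 4, column 3 = 4 (sole candidate).
row 6, column 3 = 6 (sole candidate).
row 1, column 5 = 4 (hidden single in row 1).
row 3, column 7 = 1 (hidden single in row 3).
row 4, column 5 = 2 (hidden single in row 4).
row 8, column 8 = 2 (hidden single in row 8).
row 8, column 7 = 4 (hidden single in row 8).
row 5, column 7 = 7 (sole candidate).
row 5, column 4 = 8 (sole candidate).
row 5, column 6 = 4 (sole candidate).
row 1, column 4 = 9 (sole candidate).
row 3, column 5 = 3 (sole candidate).
row 4, column 4 = 7 (sole candidate).
row 7, column 5 = 8 (sole candidate).
row 8, column 4 = 3 (sole candidate).
row 8, column 6 = 9 (sole candidate).
row 9, column 5 = 1 (sole candidate).
row 9, column 6 = 6 (sole candidate).
row 3, column 4 = 6 (sole candidate).
row 3, column 6 = 7 (sole candidate).
row 3, column 8 = 9 (sole candidate).
row 4, column 6 = 5 (sole candidate).
row 4, column 7 = 9 (sole candidate).
row 6, column 4 = 1 (sole candidate).
row 6, column 5 = 9 (sole candidate).
row 6, column 6 = 3 (sole candidate).
row 6, column 9 = 5 (sole candidate).
row 8, column 2 = 8 (sole candidate).
row 9, column 7 = 3 (sole candidate).
row 1, column 9 = 8 (sole candidate).
row 2, column 6 = 8: row 2 has {1,2,4,5,9}; col 6 has {1,2,3,4,5,6,7,9}; box has {1,2,3,4,5,6,7,9} → only 8 remains.

8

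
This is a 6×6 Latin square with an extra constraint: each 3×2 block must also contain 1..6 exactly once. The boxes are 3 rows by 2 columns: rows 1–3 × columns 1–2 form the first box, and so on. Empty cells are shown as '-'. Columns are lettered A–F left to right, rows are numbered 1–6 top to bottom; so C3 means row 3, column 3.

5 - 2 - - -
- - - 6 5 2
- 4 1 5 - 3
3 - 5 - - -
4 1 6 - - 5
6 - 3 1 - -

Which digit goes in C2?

4

A2 = 1 (sole candidate).
B2 = 3 (sole candidate).
C2 = 4: row 2 has {1,2,3,5,6}; col 3 has {1,2,3,5,6}; box has {1,2,5,6} → only 4 remains.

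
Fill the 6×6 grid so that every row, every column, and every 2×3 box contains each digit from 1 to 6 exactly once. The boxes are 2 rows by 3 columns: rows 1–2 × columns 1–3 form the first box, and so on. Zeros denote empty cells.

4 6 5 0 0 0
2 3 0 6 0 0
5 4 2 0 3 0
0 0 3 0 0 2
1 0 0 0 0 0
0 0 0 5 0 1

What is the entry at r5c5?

2

r1c6 = 3: row 1 has {4,5,6}; col 6 has {1,2}; box has {6} → only 3 remains.
r2c3 = 1: row 2 has {2,3,6}; col 3 has {2,3,5}; box has {2,3,4,5,6} → only 1 remains.
r3c4 = 1: row 3 has {2,3,4,5}; col 4 has {5,6}; box has {2,3} → only 1 remains.
r3c6 = 6: row 3 has {1,2,3,4,5}; col 6 has {1,2,3}; box has {1,2,3} → only 6 remains.
r4c1 = 6: row 4 has {2,3}; col 1 has {1,2,4,5}; box has {2,3,4,5} → only 6 remains.
r4c2 = 1: row 4 has {2,3,6}; col 2 has {3,4,6}; box has {2,3,4,5,6} → only 1 remains.
r4c4 = 4: row 4 has {1,2,3,6}; col 4 has {1,5,6}; box has {1,2,3,6} → only 4 remains.
r4c5 = 5: row 4 has {1,2,3,4,6}; col 5 has {3}; box has {1,2,3,4,6} → only 5 remains.
r5c6 = 4: row 5 has {1}; col 6 has {1,2,3,6}; box has {1,5} → only 4 remains.
r6c1 = 3: row 6 has {1,5}; col 1 has {1,2,4,5,6}; box has {1} → only 3 remains.
r6c2 = 2: row 6 has {1,3,5}; col 2 has {1,3,4,6}; box has {1,3} → only 2 remains.
r6c5 = 6: row 6 has {1,2,3,5}; col 5 has {3,5}; box has {1,4,5} → only 6 remains.
r1c4 = 2: row 1 has {3,4,5,6}; col 4 has {1,4,5,6}; box has {3,6} → only 2 remains.
r1c5 = 1: row 1 has {2,3,4,5,6}; col 5 has {3,5,6}; box has {2,3,6} → only 1 remains.
r2c5 = 4: row 2 has {1,2,3,6}; col 5 has {1,3,5,6}; box has {1,2,3,6} → only 4 remains.
r2c6 = 5: row 2 has {1,2,3,4,6}; col 6 has {1,2,3,4,6}; box has {1,2,3,4,6} → only 5 remains.
r5c2 = 5: row 5 has {1,4}; col 2 has {1,2,3,4,6}; box has {1,2,3} → only 5 remains.
r5c3 = 6: row 5 has {1,4,5}; col 3 has {1,2,3,5}; box has {1,2,3,5} → only 6 remains.
r5c4 = 3: row 5 has {1,4,5,6}; col 4 has {1,2,4,5,6}; box has {1,4,5,6} → only 3 remains.
r5c5 = 2: row 5 has {1,3,4,5,6}; col 5 has {1,3,4,5,6}; box has {1,3,4,5,6} → only 2 remains.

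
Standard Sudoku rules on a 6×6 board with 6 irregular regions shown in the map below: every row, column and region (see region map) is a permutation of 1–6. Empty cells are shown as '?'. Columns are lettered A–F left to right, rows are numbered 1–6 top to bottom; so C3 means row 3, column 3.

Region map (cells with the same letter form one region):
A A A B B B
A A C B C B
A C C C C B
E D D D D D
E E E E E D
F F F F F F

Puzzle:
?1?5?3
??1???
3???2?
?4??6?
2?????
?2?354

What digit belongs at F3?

1

E1 = 4: row 1 has {1,3,5}; col 5 has {2,5,6}; region has {3,5} → only 4 remains.
E2 = 3: row 2 has {1}; col 5 has {2,4,5,6}; region has {1,2} → only 3 remains.
E5 = 1: row 5 has {2}; col 5 has {2,3,4,5,6}; region has {2} → only 1 remains.
F5 = 5: row 5 has {1,2}; col 6 has {3,4}; region has {4,6} → only 5 remains.
C6 = 6: row 6 has {2,3,4,5}; col 3 has {1}; region has {2,3,4,5} → only 6 remains.
A1 = 6: row 1 has {1,3,4,5}; col 1 has {2,3}; region has {1,3} → only 6 remains.
C1 = 2: row 1 has {1,3,4,5,6}; col 3 has {1,6}; region has {1,3,6} → only 2 remains.
B2 = 5: row 2 has {1,3}; col 2 has {1,2,4}; region has {1,2,3,6} → only 5 remains.
B3 = 6: row 3 has {2,3}; col 2 has {1,2,4,5}; region has {1,2,3} → only 6 remains.
D3 = 4: row 3 has {2,3,6}; col 4 has {3,5}; region has {1,2,3,6} → only 4 remains.
F3 = 1: row 3 has {2,3,4,6}; col 6 has {3,4,5}; region has {3,4,5} → only 1 remains.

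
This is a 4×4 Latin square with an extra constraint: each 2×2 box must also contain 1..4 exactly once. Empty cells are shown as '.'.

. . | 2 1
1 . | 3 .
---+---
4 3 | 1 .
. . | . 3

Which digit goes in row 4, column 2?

row 1, column 1 = 3: row 1 has {1,2}; col 1 has {1,4}; box has {1} → only 3 remains.
row 1, column 2 = 4: row 1 has {1,2,3}; col 2 has {3}; box has {1,3} → only 4 remains.
row 2, column 2 = 2: row 2 has {1,3}; col 2 has {3,4}; box has {1,3,4} → only 2 remains.
row 2, column 4 = 4: row 2 has {1,2,3}; col 4 has {1,3}; box has {1,2,3} → only 4 remains.
row 3, column 4 = 2: row 3 has {1,3,4}; col 4 has {1,3,4}; box has {1,3} → only 2 remains.
row 4, column 1 = 2: row 4 has {3}; col 1 has {1,3,4}; box has {3,4} → only 2 remains.
row 4, column 2 = 1: row 4 has {2,3}; col 2 has {2,3,4}; box has {2,3,4} → only 1 remains.

1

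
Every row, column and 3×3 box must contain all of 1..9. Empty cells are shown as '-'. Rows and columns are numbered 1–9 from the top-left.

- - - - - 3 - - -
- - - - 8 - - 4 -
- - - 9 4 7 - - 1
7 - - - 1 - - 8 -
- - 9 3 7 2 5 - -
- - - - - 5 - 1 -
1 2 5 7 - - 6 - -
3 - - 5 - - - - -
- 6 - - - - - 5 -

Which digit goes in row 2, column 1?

2

row 5, column 8 = 6: row 5 has {2,3,5,7,9}; col 8 has {1,4,5,8}; box has {1,5,8} → only 6 remains.
row 5, column 9 = 4: row 5 has {2,3,5,6,7,9}; col 9 has {1}; box has {1,5,6,8} → only 4 remains.
row 5, column 1 = 8: row 5 has {2,3,4,5,6,7,9}; col 1 has {1,3,7}; box has {7,9} → only 8 remains.
row 5, column 2 = 1: row 5 has {2,3,4,5,6,7,8,9}; col 2 has {2,6}; box has {7,8,9} → only 1 remains.
row 4, column 2 = 5: in row 4, 5 can only go here (every other open cell in that row sees a 5).
row 3, column 1 = 5: in row 3, 5 can only go here (every other open cell in that row sees a 5).
row 2, column 9 = 5: in row 2, 5 can only go here (every other open cell in that row sees a 5).
row 1, column 5 = 5: in row 1, 5 can only go here (every other open cell in that row sees a 5).
row 3, column 3 = 6: in row 3, 6 can only go here (every other open cell in that row sees a 6).
row 6, column 4 = 8: in row 6, 8 can only go here (every other open cell in that row sees an 8).
row 7, column 6 = 4: in row 7, 4 can only go here (every other open cell in that row sees a 4).
row 7, column 9 = 8: in row 7, 8 can only go here (every other open cell in that row sees an 8).
row 6, column 1 = 6: in column 1, 6 can only go here (every other open cell in that column sees a 6).
row 6, column 5 = 9: row 6 has {1,5,6,8}; col 5 has {1,4,5,7,8}; box has {1,2,3,5,7,8} → only 9 remains.
row 7, column 5 = 3: row 7 has {1,2,4,5,6,7,8}; col 5 has {1,4,5,7,8,9}; box has {4,5,7} → only 3 remains.
row 7, column 8 = 9: row 7 has {1,2,3,4,5,6,7,8}; col 8 has {1,4,5,6,8}; box has {5,6,8} → only 9 remains.
row 9, column 5 = 2: row 9 has {5,6}; col 5 has {1,3,4,5,7,8,9}; box has {3,4,5,7} → only 2 remains.
row 4, column 6 = 6: row 4 has {1,5,7,8}; col 6 has {2,3,4,5,7}; box has {1,2,3,5,7,8,9} → only 6 remains.
row 8, column 5 = 6: row 8 has {3,5}; col 5 has {1,2,3,4,5,7,8,9}; box has {2,3,4,5,7} → only 6 remains.
row 9, column 4 = 1: row 9 has {2,5,6}; col 4 has {3,5,7,8,9}; box has {2,3,4,5,6,7} → only 1 remains.
row 2, column 6 = 1: row 2 has {4,5,8}; col 6 has {2,3,4,5,6,7}; box has {3,4,5,7,8,9} → only 1 remains.
row 4, column 4 = 4: row 4 has {1,5,6,7,8}; col 4 has {1,3,5,7,8,9}; box has {1,2,3,5,6,7,8,9} → only 4 remains.
row 1, column 3 = 1: in row 1, 1 can only go here (every other open cell in that row sees a 1).
row 2, column 4 = 6: in row 2, 6 can only go here (every other open cell in that row sees a 6).
row 1, column 4 = 2: row 1 has {1,3,5}; col 4 has {1,3,4,5,6,7,8,9}; box has {1,3,4,5,6,7,8,9} → only 2 remains.
row 1, column 8 = 7: row 1 has {1,2,3,5}; col 8 has {1,4,5,6,8,9}; box has {1,4,5} → only 7 remains.
row 8, column 8 = 2: row 8 has {3,5,6}; col 8 has {1,4,5,6,7,8,9}; box has {5,6,8,9} → only 2 remains.
row 8, column 9 = 7: row 8 has {2,3,5,6}; col 9 has {1,4,5,8}; box has {2,5,6,8,9} → only 7 remains.
row 9, column 9 = 3: row 9 has {1,2,5,6}; col 9 has {1,4,5,7,8}; box has {2,5,6,7,8,9} → only 3 remains.
row 3, column 8 = 3: row 3 has {1,4,5,6,7,9}; col 8 has {1,2,4,5,6,7,8,9}; box has {1,4,5,7} → only 3 remains.
row 6, column 9 = 2: row 6 has {1,5,6,8,9}; col 9 has {1,3,4,5,7,8}; box has {1,4,5,6,8} → only 2 remains.
row 9, column 7 = 4: row 9 has {1,2,3,5,6}; col 7 has {5,6}; box has {2,3,5,6,7,8,9} → only 4 remains.
row 3, column 2 = 8: row 3 has {1,3,4,5,6,7,9}; col 2 has {1,2,5,6}; box has {1,5,6} → only 8 remains.
row 3, column 7 = 2: row 3 has {1,3,4,5,6,7,8,9}; col 7 has {4,5,6}; box has {1,3,4,5,7} → only 2 remains.
row 4, column 9 = 9: row 4 has {1,4,5,6,7,8}; col 9 has {1,2,3,4,5,7,8}; box has {1,2,4,5,6,8} → only 9 remains.
row 8, column 7 = 1: row 8 has {2,3,5,6,7}; col 7 has {2,4,5,6}; box has {2,3,4,5,6,7,8,9} → only 1 remains.
row 9, column 1 = 9: row 9 has {1,2,3,4,5,6}; col 1 has {1,3,5,6,7,8}; box has {1,2,3,5,6} → only 9 remains.
row 9, column 6 = 8: row 9 has {1,2,3,4,5,6,9}; col 6 has {1,2,3,4,5,6,7}; box has {1,2,3,4,5,6,7} → only 8 remains.
row 1, column 1 = 4: row 1 has {1,2,3,5,7}; col 1 has {1,3,5,6,7,8,9}; box has {1,5,6,8} → only 4 remains.
row 1, column 2 = 9: row 1 has {1,2,3,4,5,7}; col 2 has {1,2,5,6,8}; box has {1,4,5,6,8} → only 9 remains.
row 1, column 7 = 8: row 1 has {1,2,3,4,5,7,9}; col 7 has {1,2,4,5,6}; box has {1,2,3,4,5,7} → only 8 remains.
row 1, column 9 = 6: row 1 has {1,2,3,4,5,7,8,9}; col 9 has {1,2,3,4,5,7,8,9}; box has {1,2,3,4,5,7,8} → only 6 remains.
row 2, column 1 = 2: row 2 has {1,4,5,6,8}; col 1 has {1,3,4,5,6,7,8,9}; box has {1,4,5,6,8,9} → only 2 remains.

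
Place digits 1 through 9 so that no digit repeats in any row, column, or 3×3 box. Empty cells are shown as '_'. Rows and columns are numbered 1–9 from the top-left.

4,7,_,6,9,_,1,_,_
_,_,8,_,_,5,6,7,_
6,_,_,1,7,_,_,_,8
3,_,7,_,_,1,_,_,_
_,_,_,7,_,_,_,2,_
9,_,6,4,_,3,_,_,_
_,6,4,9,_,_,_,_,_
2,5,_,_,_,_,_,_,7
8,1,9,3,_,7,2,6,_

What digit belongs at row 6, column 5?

row 2, column 1 = 1 (sole candidate).
row 2, column 4 = 2 (sole candidate).
row 3, column 6 = 4 (sole candidate).
row 5, column 1 = 5 (sole candidate).
row 5, column 3 = 1 (sole candidate).
row 7, column 1 = 7 (sole candidate).
row 8, column 3 = 3 (sole candidate).
row 8, column 4 = 8 (sole candidate).
row 8, column 6 = 6 (sole candidate).
row 1, column 6 = 8 (sole candidate).
row 2, column 5 = 3 (sole candidate).
row 4, column 4 = 5 (sole candidate).
row 5, column 6 = 9 (sole candidate).
row 7, column 6 = 2 (sole candidate).
row 2, column 2 = 9 (sole candidate).
row 2, column 9 = 4 (sole candidate).
row 9, column 9 = 5 (sole candidate).
row 6, column 9 = 1 (sole candidate).
row 7, column 9 = 3 (sole candidate).
row 9, column 5 = 4 (sole candidate).
row 1, column 9 = 2 (sole candidate).
row 5, column 9 = 6 (sole candidate).
row 7, column 7 = 8 (sole candidate).
row 7, column 8 = 1 (sole candidate).
row 8, column 5 = 1 (sole candidate).
row 1, column 3 = 5 (sole candidate).
row 1, column 8 = 3 (sole candidate).
row 3, column 3 = 2 (sole candidate).
row 4, column 9 = 9 (sole candidate).
row 5, column 5 = 8 (sole candidate).
row 6, column 5 = 2: row 6 has {1,3,4,6,9}; col 5 has {1,3,4,7,8,9}; box has {1,3,4,5,7,8,9} → only 2 remains.

2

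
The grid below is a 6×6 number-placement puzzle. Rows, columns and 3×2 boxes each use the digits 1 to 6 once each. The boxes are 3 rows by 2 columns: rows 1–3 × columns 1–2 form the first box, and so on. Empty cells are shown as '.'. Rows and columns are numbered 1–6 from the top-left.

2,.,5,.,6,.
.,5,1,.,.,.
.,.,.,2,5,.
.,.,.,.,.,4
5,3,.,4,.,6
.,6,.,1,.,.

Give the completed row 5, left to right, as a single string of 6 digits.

row 1, column 4 = 3: row 1 has {2,5,6}; col 4 has {1,2,4}; box has {1,2,5} → only 3 remains.
row 1, column 6 = 1: row 1 has {2,3,5,6}; col 6 has {4,6}; box has {5,6} → only 1 remains.
row 2, column 4 = 6: row 2 has {1,5}; col 4 has {1,2,3,4}; box has {1,2,3,5} → only 6 remains.
row 3, column 3 = 4: row 3 has {2,5}; col 3 has {1,5}; box has {1,2,3,5,6} → only 4 remains.
row 3, column 6 = 3: row 3 has {2,4,5}; col 6 has {1,4,6}; box has {1,5,6} → only 3 remains.
row 4, column 1 = 1: row 4 has {4}; col 1 has {2,5}; box has {3,5,6} → only 1 remains.
row 4, column 2 = 2: row 4 has {1,4}; col 2 has {3,5,6}; box has {1,3,5,6} → only 2 remains.
row 4, column 4 = 5: row 4 has {1,2,4}; col 4 has {1,2,3,4,6}; box has {1,4} → only 5 remains.
row 4, column 5 = 3: row 4 has {1,2,4,5}; col 5 has {5,6}; box has {4,6} → only 3 remains.
row 5, column 3 = 2: row 5 has {3,4,5,6}; col 3 has {1,4,5}; box has {1,4,5} → only 2 remains.
row 5, column 5 = 1: row 5 has {2,3,4,5,6}; col 5 has {3,5,6}; box has {3,4,6} → only 1 remains.

532416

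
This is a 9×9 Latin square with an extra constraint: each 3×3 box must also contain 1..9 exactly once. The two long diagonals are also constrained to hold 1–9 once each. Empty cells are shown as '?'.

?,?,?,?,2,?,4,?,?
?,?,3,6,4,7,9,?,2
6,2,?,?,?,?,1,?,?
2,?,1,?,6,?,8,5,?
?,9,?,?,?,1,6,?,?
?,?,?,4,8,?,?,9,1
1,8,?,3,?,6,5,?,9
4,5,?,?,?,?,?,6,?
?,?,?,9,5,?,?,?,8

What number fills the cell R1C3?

R2C2 = 1: row 2 has {2,3,4,6,7,9}; col 2 has {2,5,8,9}; box has {2,3,6}; main diagonal has {5,6,8} → only 1 remains.
R2C8 = 8: row 2 has {1,2,3,4,6,7,9}; col 8 has {5,6,9}; box has {1,2,4,9}; anti-diagonal has {1,4,5} → only 8 remains.
R4C4 = 7: row 4 has {1,2,5,6,8}; col 4 has {3,4,6,9}; box has {1,4,6,8}; main diagonal has {1,5,6,8} → only 7 remains.
R5C5 = 3: row 5 has {1,6,9}; col 5 has {2,4,5,6,8}; box has {1,4,6,7,8}; main diagonal has {1,5,6,7,8}; anti-diagonal has {1,4,5,8} → only 3 remains.
R6C6 = 2: row 6 has {1,4,8,9}; col 6 has {1,6,7}; box has {1,3,4,6,7,8}; main diagonal has {1,3,5,6,7,8} → only 2 remains.
R7C5 = 7: row 7 has {1,3,5,6,8,9}; col 5 has {2,3,4,5,6,8}; box has {3,5,6,9} → only 7 remains.
R8C5 = 1: row 8 has {4,5,6}; col 5 has {2,3,4,5,6,7,8}; box has {3,5,6,7,9} → only 1 remains.
R8C6 = 8: row 8 has {1,4,5,6}; col 6 has {1,2,6,7}; box has {1,3,5,6,7,9} → only 8 remains.
R9C1 = 7: row 9 has {5,8,9}; col 1 has {1,2,4,6}; box has {1,4,5,8}; anti-diagonal has {1,3,4,5,8} → only 7 remains.
R9C6 = 4: row 9 has {5,7,8,9}; col 6 has {1,2,6,7,8}; box has {1,3,5,6,7,8,9} → only 4 remains.
R1C1 = 9: row 1 has {2,4}; col 1 has {1,2,4,6,7}; box has {1,2,3,6}; main diagonal has {1,2,3,5,6,7,8} → only 9 remains.
R1C2 = 7: row 1 has {2,4,9}; col 2 has {1,2,5,8,9}; box has {1,2,3,6,9} → only 7 remains.
R1C8 = 3: row 1 has {2,4,7,9}; col 8 has {5,6,8,9}; box has {1,2,4,8,9} → only 3 remains.
R1C9 = 6: row 1 has {2,3,4,7,9}; col 9 has {1,2,8,9}; box has {1,2,3,4,8,9}; anti-diagonal has {1,3,4,5,7,8} → only 6 remains.
R2C1 = 5: row 2 has {1,2,3,4,6,7,8,9}; col 1 has {1,2,4,6,7,9}; box has {1,2,3,6,7,9} → only 5 remains.
R3C3 = 4: row 3 has {1,2,6}; col 3 has {1,3}; box has {1,2,3,5,6,7,9}; main diagonal has {1,2,3,5,6,7,8,9} → only 4 remains.
R3C5 = 9: row 3 has {1,2,4,6}; col 5 has {1,2,3,4,5,6,7,8}; box has {2,4,6,7} → only 9 remains.
R3C8 = 7: row 3 has {1,2,4,6,9}; col 8 has {3,5,6,8,9}; box has {1,2,3,4,6,8,9} → only 7 remains.
R3C9 = 5: row 3 has {1,2,4,6,7,9}; col 9 has {1,2,6,8,9}; box has {1,2,3,4,6,7,8,9} → only 5 remains.
R4C6 = 9: row 4 has {1,2,5,6,7,8}; col 6 has {1,2,4,6,7,8}; box has {1,2,3,4,6,7,8}; anti-diagonal has {1,3,4,5,6,7,8} → only 9 remains.
R5C1 = 8: row 5 has {1,3,6,9}; col 1 has {1,2,4,5,6,7,9}; box has {1,2,9} → only 8 remains.
R5C4 = 5: row 5 has {1,3,6,8,9}; col 4 has {3,4,6,7,9}; box has {1,2,3,4,6,7,8,9} → only 5 remains.
R6C1 = 3: row 6 has {1,2,4,8,9}; col 1 has {1,2,4,5,6,7,8,9}; box has {1,2,8,9} → only 3 remains.
R6C2 = 6: row 6 has {1,2,3,4,8,9}; col 2 has {1,2,5,7,8,9}; box has {1,2,3,8,9} → only 6 remains.
R6C7 = 7: row 6 has {1,2,3,4,6,8,9}; col 7 has {1,4,5,6,8,9}; box has {1,5,6,8,9} → only 7 remains.
R7C3 = 2: row 7 has {1,3,5,6,7,8,9}; col 3 has {1,3,4}; box has {1,4,5,7,8}; anti-diagonal has {1,3,4,5,6,7,8,9} → only 2 remains.
R7C8 = 4: row 7 has {1,2,3,5,6,7,8,9}; col 8 has {3,5,6,7,8,9}; box has {5,6,8,9} → only 4 remains.
R8C3 = 9: row 8 has {1,4,5,6,8}; col 3 has {1,2,3,4}; box has {1,2,4,5,7,8} → only 9 remains.
R8C4 = 2: row 8 has {1,4,5,6,8,9}; col 4 has {3,4,5,6,7,9}; box has {1,3,4,5,6,7,8,9} → only 2 remains.
R8C7 = 3: row 8 has {1,2,4,5,6,8,9}; col 7 has {1,4,5,6,7,8,9}; box has {4,5,6,8,9} → only 3 remains.
R8C9 = 7: row 8 has {1,2,3,4,5,6,8,9}; col 9 has {1,2,5,6,8,9}; box has {3,4,5,6,8,9} → only 7 remains.
R9C2 = 3: row 9 has {4,5,7,8,9}; col 2 has {1,2,5,6,7,8,9}; box has {1,2,4,5,7,8,9} → only 3 remains.
R9C3 = 6: row 9 has {3,4,5,7,8,9}; col 3 has {1,2,3,4,9}; box has {1,2,3,4,5,7,8,9} → only 6 remains.
R9C7 = 2: row 9 has {3,4,5,6,7,8,9}; col 7 has {1,3,4,5,6,7,8,9}; box has {3,4,5,6,7,8,9} → only 2 remains.
R9C8 = 1: row 9 has {2,3,4,5,6,7,8,9}; col 8 has {3,4,5,6,7,8,9}; box has {2,3,4,5,6,7,8,9} → only 1 remains.
R1C3 = 8: row 1 has {2,3,4,6,7,9}; col 3 has {1,2,3,4,6,9}; box has {1,2,3,4,5,6,7,9} → only 8 remains.

8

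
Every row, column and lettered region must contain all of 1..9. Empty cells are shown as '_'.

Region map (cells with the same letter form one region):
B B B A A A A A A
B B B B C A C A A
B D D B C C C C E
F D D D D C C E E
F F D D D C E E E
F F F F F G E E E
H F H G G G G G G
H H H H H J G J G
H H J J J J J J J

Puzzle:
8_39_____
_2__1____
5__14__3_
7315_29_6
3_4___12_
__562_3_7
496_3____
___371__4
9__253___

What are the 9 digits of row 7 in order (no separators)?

496835712

r1c5 = 6 (sole candidate).
r2c1 = 6 (sole candidate).
r4c5 = 8 (sole candidate).
r4c8 = 4 (sole candidate).
r5c2 = 8 (sole candidate).
r5c4 = 7 (sole candidate).
r5c5 = 9 (sole candidate).
r5c9 = 5 (sole candidate).
r6c1 = 1 (sole candidate).
r6c2 = 4 (sole candidate).
r7c4 = 8: row 7 has {3,4,6,9}; col 4 has {1,2,3,5,6,7,9}; region has {3,4} → only 8 remains.
r8c1 = 2 (sole candidate).
r8c2 = 5 (sole candidate).
r8c3 = 8 (sole candidate).
r8c7 = 6 (sole candidate).
r8c8 = 9 (sole candidate).
r9c2 = 1 (sole candidate).
r9c3 = 7 (sole candidate).
r9c9 = 8 (sole candidate).
r1c2 = 7 (sole candidate).
r2c3 = 9 (sole candidate).
r2c4 = 4 (sole candidate).
r2c9 = 3 (sole candidate).
r3c2 = 6 (sole candidate).
r3c3 = 2 (sole candidate).
r3c9 = 9 (sole candidate).
r5c6 = 6 (sole candidate).
r6c6 = 9 (sole candidate).
r6c8 = 8 (sole candidate).
r9c7 = 4 (sole candidate).
r9c8 = 6 (sole candidate).
r1c6 = 4 (hidden single in row 1).
r2c6 = 8 (hidden single in region A).
r3c6 = 7 (sole candidate).
r3c7 = 8 (sole candidate).
r7c6 = 5: row 7 has {3,4,6,8,9}; col 6 has {1,2,3,4,6,7,8,9}; region has {3,4,6,8,9} → only 5 remains.
r2c7 = 5 (sole candidate).
r2c8 = 7 (sole candidate).
r7c8 = 1: row 7 has {3,4,5,6,8,9}; col 8 has {2,3,4,6,7,8,9}; region has {3,4,5,6,8,9} → only 1 remains.
r7c9 = 2: row 7 has {1,3,4,5,6,8,9}; col 9 has {3,4,5,6,7,8,9}; region has {1,3,4,5,6,8,9} → only 2 remains.
r1c7 = 2 (sole candidate).
r1c8 = 5 (sole candidate).
r1c9 = 1 (sole candidate).
r7c7 = 7: row 7 has {1,2,3,4,5,6,8,9}; col 7 has {1,2,3,4,5,6,8,9}; region has {1,2,3,4,5,6,8,9} → only 7 remains.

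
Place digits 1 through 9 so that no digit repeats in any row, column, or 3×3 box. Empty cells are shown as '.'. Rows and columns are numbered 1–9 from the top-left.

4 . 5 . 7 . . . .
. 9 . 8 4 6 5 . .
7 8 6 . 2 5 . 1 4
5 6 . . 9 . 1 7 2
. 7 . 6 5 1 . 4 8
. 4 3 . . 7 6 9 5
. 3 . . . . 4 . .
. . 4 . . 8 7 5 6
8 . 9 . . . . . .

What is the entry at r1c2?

2

r4c3 = 8 (sole candidate).
r5c3 = 2 (sole candidate).
r5c7 = 3 (sole candidate).
r6c1 = 1 (sole candidate).
r6c4 = 2 (sole candidate).
r6c5 = 8 (sole candidate).
r8c1 = 2 (sole candidate).
r8c2 = 1 (sole candidate).
r8c5 = 3 (sole candidate).
r9c2 = 5 (sole candidate).
r9c7 = 2 (sole candidate).
r9c8 = 3 (sole candidate).
r9c9 = 1 (sole candidate).
r1c2 = 2: row 1 has {4,5,7}; col 2 has {1,3,4,5,6,7,8,9}; box has {4,5,6,7,8,9} → only 2 remains.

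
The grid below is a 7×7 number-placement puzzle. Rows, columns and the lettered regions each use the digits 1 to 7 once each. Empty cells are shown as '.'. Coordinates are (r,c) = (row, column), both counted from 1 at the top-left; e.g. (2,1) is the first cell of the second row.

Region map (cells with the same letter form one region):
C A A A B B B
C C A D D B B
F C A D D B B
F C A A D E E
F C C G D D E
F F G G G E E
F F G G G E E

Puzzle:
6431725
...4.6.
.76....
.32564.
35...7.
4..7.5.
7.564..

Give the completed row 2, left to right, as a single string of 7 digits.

(2,3) = 7: row 2 has {4,6}; col 3 has {2,3,5,6}; region has {1,2,3,4,5,6} → only 7 remains.
(4,1) = 1 (sole candidate).
(4,7) = 7 (sole candidate).
(5,4) = 2 (sole candidate).
(5,5) = 1 (sole candidate).
(5,7) = 6 (sole candidate).
(6,3) = 1 (sole candidate).
(6,5) = 3 (sole candidate).
(6,7) = 2 (sole candidate).
(7,2) = 2 (sole candidate).
(2,1) = 2: row 2 has {4,6,7}; col 1 has {1,3,4,6,7}; region has {3,5,6,7} → only 2 remains.
(2,2) = 1: row 2 has {2,4,6,7}; col 2 has {2,3,4,5,7}; region has {2,3,5,6,7} → only 1 remains.
(2,5) = 5: row 2 has {1,2,4,6,7}; col 5 has {1,3,4,6,7}; region has {1,4,6,7} → only 5 remains.
(2,7) = 3: row 2 has {1,2,4,5,6,7}; col 7 has {2,5,6,7}; region has {2,5,6,7} → only 3 remains.

2174563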